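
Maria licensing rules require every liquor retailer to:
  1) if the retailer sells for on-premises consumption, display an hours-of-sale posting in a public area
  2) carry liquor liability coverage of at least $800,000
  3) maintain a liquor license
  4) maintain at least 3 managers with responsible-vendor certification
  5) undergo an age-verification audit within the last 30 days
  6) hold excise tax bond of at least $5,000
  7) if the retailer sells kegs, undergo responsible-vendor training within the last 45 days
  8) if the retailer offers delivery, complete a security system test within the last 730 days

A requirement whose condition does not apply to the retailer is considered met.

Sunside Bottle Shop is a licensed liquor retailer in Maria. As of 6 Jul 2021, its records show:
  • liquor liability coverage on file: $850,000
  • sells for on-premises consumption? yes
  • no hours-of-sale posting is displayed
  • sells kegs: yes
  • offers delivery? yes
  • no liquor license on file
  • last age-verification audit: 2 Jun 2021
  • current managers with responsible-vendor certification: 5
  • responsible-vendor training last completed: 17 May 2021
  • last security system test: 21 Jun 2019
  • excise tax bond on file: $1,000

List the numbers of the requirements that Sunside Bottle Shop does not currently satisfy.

1, 3, 5, 6, 7, 8

1. condition 'sells for on-premises consumption' holds; hours-of-sale posting absent → not met
2. liquor liability coverage $850,000 ≥ $800,000 → met
3. liquor license absent → not met
4. managers with responsible-vendor certification 5 ≥ 3 → met
5. age-verification audit 34 days ago vs limit 30 → not met
6. excise tax bond $1,000 < $5,000 → not met
7. condition 'sells kegs' holds; responsible-vendor training 50 days ago vs limit 45 → not met
8. condition 'offers delivery' holds; security system test 746 days ago vs limit 730 → not met
Not met: 1, 3, 5, 6, 7, 8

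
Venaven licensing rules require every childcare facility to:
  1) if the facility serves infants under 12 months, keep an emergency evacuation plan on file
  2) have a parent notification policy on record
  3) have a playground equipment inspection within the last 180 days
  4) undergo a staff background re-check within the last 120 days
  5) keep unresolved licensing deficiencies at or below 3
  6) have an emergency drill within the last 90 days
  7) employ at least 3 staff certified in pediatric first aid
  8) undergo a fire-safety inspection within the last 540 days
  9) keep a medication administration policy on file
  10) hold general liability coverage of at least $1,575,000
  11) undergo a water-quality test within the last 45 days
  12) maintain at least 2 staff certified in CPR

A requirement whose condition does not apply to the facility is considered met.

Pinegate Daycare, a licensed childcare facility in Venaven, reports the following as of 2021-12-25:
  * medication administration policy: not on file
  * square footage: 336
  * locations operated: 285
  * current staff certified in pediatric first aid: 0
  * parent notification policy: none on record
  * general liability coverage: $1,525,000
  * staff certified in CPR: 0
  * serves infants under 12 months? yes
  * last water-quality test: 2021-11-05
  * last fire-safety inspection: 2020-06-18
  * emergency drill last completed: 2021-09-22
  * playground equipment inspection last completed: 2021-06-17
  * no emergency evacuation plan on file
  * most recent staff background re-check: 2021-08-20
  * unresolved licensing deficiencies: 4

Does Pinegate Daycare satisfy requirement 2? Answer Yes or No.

No

2. parent notification policy absent → not met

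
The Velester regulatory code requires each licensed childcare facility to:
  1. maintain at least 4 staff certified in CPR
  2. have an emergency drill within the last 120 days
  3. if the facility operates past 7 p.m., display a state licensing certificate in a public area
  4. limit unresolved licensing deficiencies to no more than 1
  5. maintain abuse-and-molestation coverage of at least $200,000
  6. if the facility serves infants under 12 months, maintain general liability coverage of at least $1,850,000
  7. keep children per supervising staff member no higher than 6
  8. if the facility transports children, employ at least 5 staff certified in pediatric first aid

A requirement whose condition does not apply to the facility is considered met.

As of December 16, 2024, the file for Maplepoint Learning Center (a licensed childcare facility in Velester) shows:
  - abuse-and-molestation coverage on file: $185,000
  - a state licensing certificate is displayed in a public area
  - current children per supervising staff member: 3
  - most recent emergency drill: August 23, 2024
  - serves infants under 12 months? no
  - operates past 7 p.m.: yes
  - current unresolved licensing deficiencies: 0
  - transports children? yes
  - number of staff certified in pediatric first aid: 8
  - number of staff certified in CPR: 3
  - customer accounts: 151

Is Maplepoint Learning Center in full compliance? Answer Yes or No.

No

1. staff certified in CPR 3 < 4 → not met
2. emergency drill 115 days ago vs limit 120 → met
3. condition 'operates past 7 p.m.' holds; state licensing certificate present → met
4. unresolved licensing deficiencies 0 ≤ 1 → met
5. abuse-and-molestation coverage $185,000 < $200,000 → not met
6. condition 'serves infants under 12 months' does not hold → requirement n/a → met
7. children per supervising staff member 3 ≤ 6 → met
8. condition 'transports children' holds; staff certified in pediatric first aid 8 ≥ 5 → met
Not met: 1, 5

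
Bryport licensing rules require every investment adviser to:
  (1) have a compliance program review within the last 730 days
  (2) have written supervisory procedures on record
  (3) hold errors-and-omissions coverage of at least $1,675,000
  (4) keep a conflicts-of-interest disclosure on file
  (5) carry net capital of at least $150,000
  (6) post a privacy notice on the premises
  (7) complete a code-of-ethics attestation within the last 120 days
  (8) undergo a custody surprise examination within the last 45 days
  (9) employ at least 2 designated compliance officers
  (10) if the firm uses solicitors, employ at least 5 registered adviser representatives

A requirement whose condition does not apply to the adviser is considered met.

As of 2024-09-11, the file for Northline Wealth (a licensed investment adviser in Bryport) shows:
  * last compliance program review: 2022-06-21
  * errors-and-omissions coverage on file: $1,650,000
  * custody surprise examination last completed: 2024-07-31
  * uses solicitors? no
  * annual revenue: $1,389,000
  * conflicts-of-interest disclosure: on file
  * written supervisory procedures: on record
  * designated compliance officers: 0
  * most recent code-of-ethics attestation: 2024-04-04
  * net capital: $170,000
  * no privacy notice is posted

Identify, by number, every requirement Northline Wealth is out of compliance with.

1. compliance program review 813 days ago vs limit 730 → not met
2. written supervisory procedures present → met
3. errors-and-omissions coverage $1,650,000 < $1,675,000 → not met
4. conflicts-of-interest disclosure present → met
5. net capital $170,000 ≥ $150,000 → met
6. privacy notice absent → not met
7. code-of-ethics attestation 160 days ago vs limit 120 → not met
8. custody surprise examination 42 days ago vs limit 45 → met
9. designated compliance officers 0 < 2 → not met
10. condition 'uses solicitors' does not hold → requirement n/a → met
Not met: 1, 3, 6, 7, 9

1, 3, 6, 7, 9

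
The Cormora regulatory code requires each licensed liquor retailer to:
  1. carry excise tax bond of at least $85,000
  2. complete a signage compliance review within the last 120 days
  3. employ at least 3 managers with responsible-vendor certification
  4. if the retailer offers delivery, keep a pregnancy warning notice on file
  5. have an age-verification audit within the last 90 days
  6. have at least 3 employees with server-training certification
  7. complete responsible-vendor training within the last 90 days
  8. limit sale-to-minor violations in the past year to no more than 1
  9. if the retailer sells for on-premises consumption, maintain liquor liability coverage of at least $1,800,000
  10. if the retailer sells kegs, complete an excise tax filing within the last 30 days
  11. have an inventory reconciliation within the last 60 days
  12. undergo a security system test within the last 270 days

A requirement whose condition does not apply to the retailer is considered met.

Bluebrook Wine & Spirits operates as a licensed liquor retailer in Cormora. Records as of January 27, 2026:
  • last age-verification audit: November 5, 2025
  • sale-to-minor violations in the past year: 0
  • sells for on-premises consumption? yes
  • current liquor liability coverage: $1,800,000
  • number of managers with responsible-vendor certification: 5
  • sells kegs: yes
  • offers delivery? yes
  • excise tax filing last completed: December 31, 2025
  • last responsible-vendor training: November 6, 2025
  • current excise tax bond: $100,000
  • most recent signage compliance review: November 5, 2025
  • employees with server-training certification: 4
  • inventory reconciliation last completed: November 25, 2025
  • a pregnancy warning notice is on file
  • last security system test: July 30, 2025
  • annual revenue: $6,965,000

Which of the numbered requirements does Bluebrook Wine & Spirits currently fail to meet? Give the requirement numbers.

1. excise tax bond $100,000 ≥ $85,000 → met
2. signage compliance review 83 days ago vs limit 120 → met
3. managers with responsible-vendor certification 5 ≥ 3 → met
4. condition 'offers delivery' holds; pregnancy warning notice present → met
5. age-verification audit 83 days ago vs limit 90 → met
6. employees with server-training certification 4 ≥ 3 → met
7. responsible-vendor training 82 days ago vs limit 90 → met
8. sale-to-minor violations in the past year 0 ≤ 1 → met
9. condition 'sells for on-premises consumption' holds; liquor liability coverage $1,800,000 ≥ $1,800,000 → met
10. condition 'sells kegs' holds; excise tax filing 27 days ago vs limit 30 → met
11. inventory reconciliation 63 days ago vs limit 60 → not met
12. security system test 181 days ago vs limit 270 → met
Not met: 11

11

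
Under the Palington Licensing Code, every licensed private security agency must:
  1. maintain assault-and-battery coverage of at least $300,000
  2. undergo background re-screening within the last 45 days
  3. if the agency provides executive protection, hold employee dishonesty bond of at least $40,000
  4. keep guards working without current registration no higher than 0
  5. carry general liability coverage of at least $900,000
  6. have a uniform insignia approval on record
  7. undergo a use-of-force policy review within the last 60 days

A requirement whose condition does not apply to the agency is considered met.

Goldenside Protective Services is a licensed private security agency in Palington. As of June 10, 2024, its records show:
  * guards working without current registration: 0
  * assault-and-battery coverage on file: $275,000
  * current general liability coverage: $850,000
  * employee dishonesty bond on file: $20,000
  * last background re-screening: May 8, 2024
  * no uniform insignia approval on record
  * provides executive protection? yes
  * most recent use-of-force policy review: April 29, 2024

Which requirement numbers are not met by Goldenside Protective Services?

1. assault-and-battery coverage $275,000 < $300,000 → not met
2. background re-screening 33 days ago vs limit 45 → met
3. condition 'provides executive protection' holds; employee dishonesty bond $20,000 < $40,000 → not met
4. guards working without current registration 0 ≤ 0 → met
5. general liability coverage $850,000 < $900,000 → not met
6. uniform insignia approval absent → not met
7. use-of-force policy review 42 days ago vs limit 60 → met
Not met: 1, 3, 5, 6

1, 3, 5, 6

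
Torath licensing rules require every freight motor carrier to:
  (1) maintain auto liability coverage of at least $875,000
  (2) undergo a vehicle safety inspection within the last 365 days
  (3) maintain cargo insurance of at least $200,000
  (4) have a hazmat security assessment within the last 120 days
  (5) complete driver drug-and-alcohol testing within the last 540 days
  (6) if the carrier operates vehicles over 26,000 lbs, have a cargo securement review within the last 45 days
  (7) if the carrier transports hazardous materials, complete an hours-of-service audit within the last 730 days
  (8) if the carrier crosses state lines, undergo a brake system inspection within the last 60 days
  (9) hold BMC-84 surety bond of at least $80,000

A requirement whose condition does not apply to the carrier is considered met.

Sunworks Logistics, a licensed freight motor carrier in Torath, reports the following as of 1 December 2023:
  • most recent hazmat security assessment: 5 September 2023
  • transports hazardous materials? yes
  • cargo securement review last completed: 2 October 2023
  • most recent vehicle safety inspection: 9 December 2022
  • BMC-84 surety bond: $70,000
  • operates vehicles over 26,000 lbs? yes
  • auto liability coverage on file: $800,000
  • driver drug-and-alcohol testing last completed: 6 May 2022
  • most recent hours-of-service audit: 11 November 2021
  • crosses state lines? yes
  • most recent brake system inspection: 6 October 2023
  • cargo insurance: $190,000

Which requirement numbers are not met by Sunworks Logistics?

1. auto liability coverage $800,000 < $875,000 → not met
2. vehicle safety inspection 357 days ago vs limit 365 → met
3. cargo insurance $190,000 < $200,000 → not met
4. hazmat security assessment 87 days ago vs limit 120 → met
5. driver drug-and-alcohol testing 574 days ago vs limit 540 → not met
6. condition 'operates vehicles over 26,000 lbs' holds; cargo securement review 60 days ago vs limit 45 → not met
7. condition 'transports hazardous materials' holds; hours-of-service audit 750 days ago vs limit 730 → not met
8. condition 'crosses state lines' holds; brake system inspection 56 days ago vs limit 60 → met
9. BMC-84 surety bond $70,000 < $80,000 → not met
Not met: 1, 3, 5, 6, 7, 9

1, 3, 5, 6, 7, 9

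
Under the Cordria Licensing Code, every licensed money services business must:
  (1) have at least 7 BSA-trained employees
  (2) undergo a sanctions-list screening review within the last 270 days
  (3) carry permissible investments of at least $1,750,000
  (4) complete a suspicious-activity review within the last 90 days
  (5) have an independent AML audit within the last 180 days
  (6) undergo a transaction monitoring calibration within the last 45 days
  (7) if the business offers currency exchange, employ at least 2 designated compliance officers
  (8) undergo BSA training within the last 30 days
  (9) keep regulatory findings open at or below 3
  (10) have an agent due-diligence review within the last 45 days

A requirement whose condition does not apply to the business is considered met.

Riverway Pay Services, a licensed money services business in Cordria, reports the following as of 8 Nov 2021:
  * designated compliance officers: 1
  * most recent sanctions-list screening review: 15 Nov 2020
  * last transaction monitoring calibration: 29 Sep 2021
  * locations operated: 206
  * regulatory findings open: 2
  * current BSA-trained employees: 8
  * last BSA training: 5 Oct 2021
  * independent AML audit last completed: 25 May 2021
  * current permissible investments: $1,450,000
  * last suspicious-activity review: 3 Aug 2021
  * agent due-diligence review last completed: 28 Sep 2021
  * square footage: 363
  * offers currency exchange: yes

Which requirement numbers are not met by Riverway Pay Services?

2, 3, 4, 7, 8

1. BSA-trained employees 8 ≥ 7 → met
2. sanctions-list screening review 358 days ago vs limit 270 → not met
3. permissible investments $1,450,000 < $1,750,000 → not met
4. suspicious-activity review 97 days ago vs limit 90 → not met
5. independent AML audit 167 days ago vs limit 180 → met
6. transaction monitoring calibration 40 days ago vs limit 45 → met
7. condition 'offers currency exchange' holds; designated compliance officers 1 < 2 → not met
8. BSA training 34 days ago vs limit 30 → not met
9. regulatory findings open 2 ≤ 3 → met
10. agent due-diligence review 41 days ago vs limit 45 → met
Not met: 2, 3, 4, 7, 8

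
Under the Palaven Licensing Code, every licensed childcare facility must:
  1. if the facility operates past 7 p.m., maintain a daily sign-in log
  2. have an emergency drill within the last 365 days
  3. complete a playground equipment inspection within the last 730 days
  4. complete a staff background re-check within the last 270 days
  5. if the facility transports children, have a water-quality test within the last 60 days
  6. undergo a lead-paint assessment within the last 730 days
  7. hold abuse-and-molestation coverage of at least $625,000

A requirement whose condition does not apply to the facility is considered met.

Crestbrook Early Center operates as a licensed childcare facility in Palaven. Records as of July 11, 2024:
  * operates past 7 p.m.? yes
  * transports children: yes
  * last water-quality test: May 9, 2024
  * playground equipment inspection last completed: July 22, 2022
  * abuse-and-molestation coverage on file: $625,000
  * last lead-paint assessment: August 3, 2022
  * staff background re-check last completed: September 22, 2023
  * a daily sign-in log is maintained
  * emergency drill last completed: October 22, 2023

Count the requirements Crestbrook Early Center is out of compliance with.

2

1. condition 'operates past 7 p.m.' holds; daily sign-in log present → met
2. emergency drill 263 days ago vs limit 365 → met
3. playground equipment inspection 720 days ago vs limit 730 → met
4. staff background re-check 293 days ago vs limit 270 → not met
5. condition 'transports children' holds; water-quality test 63 days ago vs limit 60 → not met
6. lead-paint assessment 708 days ago vs limit 730 → met
7. abuse-and-molestation coverage $625,000 ≥ $625,000 → met
Not met: 2 of 7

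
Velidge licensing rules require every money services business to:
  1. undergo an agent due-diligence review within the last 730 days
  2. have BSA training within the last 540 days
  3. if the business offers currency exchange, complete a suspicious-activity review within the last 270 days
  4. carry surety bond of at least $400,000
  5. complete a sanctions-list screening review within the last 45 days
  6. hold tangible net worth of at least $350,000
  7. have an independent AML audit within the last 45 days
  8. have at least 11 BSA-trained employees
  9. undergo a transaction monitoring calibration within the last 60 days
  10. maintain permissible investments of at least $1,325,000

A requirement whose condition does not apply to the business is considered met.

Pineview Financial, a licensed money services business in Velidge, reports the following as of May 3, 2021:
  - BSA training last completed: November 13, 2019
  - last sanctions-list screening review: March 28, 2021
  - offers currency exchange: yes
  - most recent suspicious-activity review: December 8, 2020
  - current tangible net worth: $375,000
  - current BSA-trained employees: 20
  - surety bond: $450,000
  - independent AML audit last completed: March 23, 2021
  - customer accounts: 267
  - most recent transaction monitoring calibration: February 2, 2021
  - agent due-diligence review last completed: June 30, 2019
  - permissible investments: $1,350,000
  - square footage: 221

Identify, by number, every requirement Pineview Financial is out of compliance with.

1. agent due-diligence review 673 days ago vs limit 730 → met
2. BSA training 537 days ago vs limit 540 → met
3. condition 'offers currency exchange' holds; suspicious-activity review 146 days ago vs limit 270 → met
4. surety bond $450,000 ≥ $400,000 → met
5. sanctions-list screening review 36 days ago vs limit 45 → met
6. tangible net worth $375,000 ≥ $350,000 → met
7. independent AML audit 41 days ago vs limit 45 → met
8. BSA-trained employees 20 ≥ 11 → met
9. transaction monitoring calibration 90 days ago vs limit 60 → not met
10. permissible investments $1,350,000 ≥ $1,325,000 → met
Not met: 9

9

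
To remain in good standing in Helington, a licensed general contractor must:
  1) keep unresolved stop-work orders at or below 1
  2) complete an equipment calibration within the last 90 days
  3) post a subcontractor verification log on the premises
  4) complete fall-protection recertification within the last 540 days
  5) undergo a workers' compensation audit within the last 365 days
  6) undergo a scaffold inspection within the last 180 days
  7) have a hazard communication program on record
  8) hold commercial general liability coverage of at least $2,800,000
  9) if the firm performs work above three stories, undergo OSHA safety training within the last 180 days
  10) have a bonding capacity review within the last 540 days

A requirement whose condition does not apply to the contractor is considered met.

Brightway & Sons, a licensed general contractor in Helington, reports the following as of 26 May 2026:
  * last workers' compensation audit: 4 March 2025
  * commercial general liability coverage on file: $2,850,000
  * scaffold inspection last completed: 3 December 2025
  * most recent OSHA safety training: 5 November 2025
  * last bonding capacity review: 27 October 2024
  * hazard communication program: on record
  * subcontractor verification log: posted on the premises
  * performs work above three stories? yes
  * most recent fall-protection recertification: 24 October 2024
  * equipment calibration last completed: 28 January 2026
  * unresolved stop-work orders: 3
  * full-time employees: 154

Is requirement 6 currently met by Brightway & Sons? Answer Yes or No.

6. scaffold inspection 174 days ago vs limit 180 → met

Yes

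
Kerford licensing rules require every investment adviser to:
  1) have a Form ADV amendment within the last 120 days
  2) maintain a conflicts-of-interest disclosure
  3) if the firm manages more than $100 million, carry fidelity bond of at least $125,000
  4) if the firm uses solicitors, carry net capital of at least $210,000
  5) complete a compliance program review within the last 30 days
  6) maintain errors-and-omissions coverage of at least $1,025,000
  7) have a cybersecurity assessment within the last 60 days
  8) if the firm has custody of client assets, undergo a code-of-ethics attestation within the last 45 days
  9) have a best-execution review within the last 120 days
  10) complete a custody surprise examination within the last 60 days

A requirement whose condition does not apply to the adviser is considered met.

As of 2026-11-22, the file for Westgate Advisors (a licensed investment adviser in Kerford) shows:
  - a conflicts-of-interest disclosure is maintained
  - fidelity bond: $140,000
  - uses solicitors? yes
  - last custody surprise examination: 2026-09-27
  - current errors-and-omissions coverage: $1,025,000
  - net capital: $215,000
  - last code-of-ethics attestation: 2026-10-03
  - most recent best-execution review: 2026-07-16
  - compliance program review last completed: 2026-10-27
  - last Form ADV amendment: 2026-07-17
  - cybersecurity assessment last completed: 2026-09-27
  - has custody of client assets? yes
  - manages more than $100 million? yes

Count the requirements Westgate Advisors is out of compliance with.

1. Form ADV amendment 128 days ago vs limit 120 → not met
2. conflicts-of-interest disclosure present → met
3. condition 'manages more than $100 million' holds; fidelity bond $140,000 ≥ $125,000 → met
4. condition 'uses solicitors' holds; net capital $215,000 ≥ $210,000 → met
5. compliance program review 26 days ago vs limit 30 → met
6. errors-and-omissions coverage $1,025,000 ≥ $1,025,000 → met
7. cybersecurity assessment 56 days ago vs limit 60 → met
8. condition 'has custody of client assets' holds; code-of-ethics attestation 50 days ago vs limit 45 → not met
9. best-execution review 129 days ago vs limit 120 → not met
10. custody surprise examination 56 days ago vs limit 60 → met
Not met: 3 of 10

3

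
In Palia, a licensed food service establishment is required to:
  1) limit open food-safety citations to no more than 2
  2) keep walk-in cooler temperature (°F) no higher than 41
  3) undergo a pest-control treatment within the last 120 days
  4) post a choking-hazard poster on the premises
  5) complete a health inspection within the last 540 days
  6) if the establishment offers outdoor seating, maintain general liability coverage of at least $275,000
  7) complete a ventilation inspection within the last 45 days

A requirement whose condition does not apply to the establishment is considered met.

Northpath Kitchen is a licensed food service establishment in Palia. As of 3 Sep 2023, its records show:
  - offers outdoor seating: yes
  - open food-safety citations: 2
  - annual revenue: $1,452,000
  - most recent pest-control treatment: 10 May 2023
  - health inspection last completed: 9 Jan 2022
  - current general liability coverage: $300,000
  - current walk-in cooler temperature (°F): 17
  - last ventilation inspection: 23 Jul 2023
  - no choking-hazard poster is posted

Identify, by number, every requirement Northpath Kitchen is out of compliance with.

1. open food-safety citations 2 ≤ 2 → met
2. walk-in cooler temperature (°F) 17 ≤ 41 → met
3. pest-control treatment 116 days ago vs limit 120 → met
4. choking-hazard poster absent → not met
5. health inspection 602 days ago vs limit 540 → not met
6. condition 'offers outdoor seating' holds; general liability coverage $300,000 ≥ $275,000 → met
7. ventilation inspection 42 days ago vs limit 45 → met
Not met: 4, 5

4, 5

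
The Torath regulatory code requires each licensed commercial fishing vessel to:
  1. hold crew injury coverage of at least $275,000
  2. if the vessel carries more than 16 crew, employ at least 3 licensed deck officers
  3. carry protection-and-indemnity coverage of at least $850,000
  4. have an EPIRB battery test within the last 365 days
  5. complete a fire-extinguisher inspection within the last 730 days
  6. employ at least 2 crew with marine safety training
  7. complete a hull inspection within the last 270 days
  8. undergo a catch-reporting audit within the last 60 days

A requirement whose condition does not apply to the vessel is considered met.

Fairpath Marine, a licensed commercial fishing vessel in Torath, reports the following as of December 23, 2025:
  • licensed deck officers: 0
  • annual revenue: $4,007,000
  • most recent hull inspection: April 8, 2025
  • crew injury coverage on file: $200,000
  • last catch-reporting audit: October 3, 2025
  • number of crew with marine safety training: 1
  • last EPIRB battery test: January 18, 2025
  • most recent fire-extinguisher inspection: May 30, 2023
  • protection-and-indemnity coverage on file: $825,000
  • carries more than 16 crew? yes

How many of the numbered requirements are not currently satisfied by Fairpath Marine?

6

1. crew injury coverage $200,000 < $275,000 → not met
2. condition 'carries more than 16 crew' holds; licensed deck officers 0 < 3 → not met
3. protection-and-indemnity coverage $825,000 < $850,000 → not met
4. EPIRB battery test 339 days ago vs limit 365 → met
5. fire-extinguisher inspection 938 days ago vs limit 730 → not met
6. crew with marine safety training 1 < 2 → not met
7. hull inspection 259 days ago vs limit 270 → met
8. catch-reporting audit 81 days ago vs limit 60 → not met
Not met: 6 of 8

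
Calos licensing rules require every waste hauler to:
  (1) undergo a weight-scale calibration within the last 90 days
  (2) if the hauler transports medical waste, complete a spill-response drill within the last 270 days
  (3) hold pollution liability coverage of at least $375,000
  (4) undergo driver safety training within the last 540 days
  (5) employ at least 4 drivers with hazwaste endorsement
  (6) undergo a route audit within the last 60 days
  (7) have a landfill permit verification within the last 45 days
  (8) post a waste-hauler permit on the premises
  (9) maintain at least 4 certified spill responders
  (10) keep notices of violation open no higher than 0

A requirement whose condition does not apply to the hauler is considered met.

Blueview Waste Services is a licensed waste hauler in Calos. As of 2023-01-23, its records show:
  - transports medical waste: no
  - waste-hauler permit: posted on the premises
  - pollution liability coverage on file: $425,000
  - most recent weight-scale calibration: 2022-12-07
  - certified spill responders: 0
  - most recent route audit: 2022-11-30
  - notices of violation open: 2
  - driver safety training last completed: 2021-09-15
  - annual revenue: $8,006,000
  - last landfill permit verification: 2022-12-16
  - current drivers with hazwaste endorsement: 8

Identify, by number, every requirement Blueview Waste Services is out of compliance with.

9, 10

1. weight-scale calibration 47 days ago vs limit 90 → met
2. condition 'transports medical waste' does not hold → requirement n/a → met
3. pollution liability coverage $425,000 ≥ $375,000 → met
4. driver safety training 495 days ago vs limit 540 → met
5. drivers with hazwaste endorsement 8 ≥ 4 → met
6. route audit 54 days ago vs limit 60 → met
7. landfill permit verification 38 days ago vs limit 45 → met
8. waste-hauler permit present → met
9. certified spill responders 0 < 4 → not met
10. notices of violation open 2 > 0 → not met
Not met: 9, 10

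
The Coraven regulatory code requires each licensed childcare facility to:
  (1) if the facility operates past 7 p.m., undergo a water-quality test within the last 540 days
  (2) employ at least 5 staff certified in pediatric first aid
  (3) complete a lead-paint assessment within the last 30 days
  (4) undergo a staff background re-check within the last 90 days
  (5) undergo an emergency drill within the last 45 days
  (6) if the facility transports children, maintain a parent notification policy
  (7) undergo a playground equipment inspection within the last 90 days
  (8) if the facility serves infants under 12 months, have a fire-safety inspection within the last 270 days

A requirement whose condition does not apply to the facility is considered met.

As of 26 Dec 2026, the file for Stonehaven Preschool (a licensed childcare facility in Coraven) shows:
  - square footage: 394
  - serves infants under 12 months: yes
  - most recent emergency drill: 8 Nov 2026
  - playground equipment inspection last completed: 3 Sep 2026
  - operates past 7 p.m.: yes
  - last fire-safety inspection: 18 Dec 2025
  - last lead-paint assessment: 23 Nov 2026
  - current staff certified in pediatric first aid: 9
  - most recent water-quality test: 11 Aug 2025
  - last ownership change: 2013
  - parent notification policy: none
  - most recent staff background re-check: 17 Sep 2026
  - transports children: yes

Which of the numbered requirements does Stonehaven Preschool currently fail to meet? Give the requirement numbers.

1. condition 'operates past 7 p.m.' holds; water-quality test 502 days ago vs limit 540 → met
2. staff certified in pediatric first aid 9 ≥ 5 → met
3. lead-paint assessment 33 days ago vs limit 30 → not met
4. staff background re-check 100 days ago vs limit 90 → not met
5. emergency drill 48 days ago vs limit 45 → not met
6. condition 'transports children' holds; parent notification policy absent → not met
7. playground equipment inspection 114 days ago vs limit 90 → not met
8. condition 'serves infants under 12 months' holds; fire-safety inspection 373 days ago vs limit 270 → not met
Not met: 3, 4, 5, 6, 7, 8

3, 4, 5, 6, 7, 8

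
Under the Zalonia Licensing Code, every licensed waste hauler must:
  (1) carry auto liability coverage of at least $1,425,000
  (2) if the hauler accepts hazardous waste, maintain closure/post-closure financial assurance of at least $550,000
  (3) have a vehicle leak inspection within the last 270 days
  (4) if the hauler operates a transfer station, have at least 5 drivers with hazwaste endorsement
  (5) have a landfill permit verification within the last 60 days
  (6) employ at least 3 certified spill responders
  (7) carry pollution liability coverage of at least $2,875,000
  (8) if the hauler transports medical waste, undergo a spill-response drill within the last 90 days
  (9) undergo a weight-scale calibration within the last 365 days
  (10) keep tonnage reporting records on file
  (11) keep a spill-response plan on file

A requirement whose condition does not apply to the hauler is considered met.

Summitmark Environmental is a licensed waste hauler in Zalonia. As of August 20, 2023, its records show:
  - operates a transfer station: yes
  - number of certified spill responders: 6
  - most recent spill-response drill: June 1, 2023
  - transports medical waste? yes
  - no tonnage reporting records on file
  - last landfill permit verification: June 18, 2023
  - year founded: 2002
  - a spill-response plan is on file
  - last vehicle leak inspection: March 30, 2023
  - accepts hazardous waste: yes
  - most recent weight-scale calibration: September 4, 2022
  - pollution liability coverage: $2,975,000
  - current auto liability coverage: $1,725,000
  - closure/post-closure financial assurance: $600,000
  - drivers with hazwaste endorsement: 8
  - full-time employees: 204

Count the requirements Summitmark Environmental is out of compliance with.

1. auto liability coverage $1,725,000 ≥ $1,425,000 → met
2. condition 'accepts hazardous waste' holds; closure/post-closure financial assurance $600,000 ≥ $550,000 → met
3. vehicle leak inspection 143 days ago vs limit 270 → met
4. condition 'operates a transfer station' holds; drivers with hazwaste endorsement 8 ≥ 5 → met
5. landfill permit verification 63 days ago vs limit 60 → not met
6. certified spill responders 6 ≥ 3 → met
7. pollution liability coverage $2,975,000 ≥ $2,875,000 → met
8. condition 'transports medical waste' holds; spill-response drill 80 days ago vs limit 90 → met
9. weight-scale calibration 350 days ago vs limit 365 → met
10. tonnage reporting records absent → not met
11. spill-response plan present → met
Not met: 2 of 11

2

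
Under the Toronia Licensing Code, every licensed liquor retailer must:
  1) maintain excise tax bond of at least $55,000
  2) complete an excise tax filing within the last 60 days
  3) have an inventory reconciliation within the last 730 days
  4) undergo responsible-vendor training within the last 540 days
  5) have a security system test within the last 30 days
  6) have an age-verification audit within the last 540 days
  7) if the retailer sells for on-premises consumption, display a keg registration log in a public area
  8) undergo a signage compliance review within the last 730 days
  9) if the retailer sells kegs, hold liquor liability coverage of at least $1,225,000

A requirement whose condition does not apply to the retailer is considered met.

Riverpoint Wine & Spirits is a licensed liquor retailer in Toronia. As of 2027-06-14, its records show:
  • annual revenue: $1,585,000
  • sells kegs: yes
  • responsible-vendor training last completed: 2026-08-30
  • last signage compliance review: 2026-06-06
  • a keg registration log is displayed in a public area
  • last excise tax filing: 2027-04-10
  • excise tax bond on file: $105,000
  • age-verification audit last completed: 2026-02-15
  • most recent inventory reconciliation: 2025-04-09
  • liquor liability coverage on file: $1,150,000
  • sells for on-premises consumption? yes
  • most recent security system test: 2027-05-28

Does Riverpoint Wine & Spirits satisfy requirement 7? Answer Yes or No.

7. condition 'sells for on-premises consumption' holds; keg registration log present → met

Yes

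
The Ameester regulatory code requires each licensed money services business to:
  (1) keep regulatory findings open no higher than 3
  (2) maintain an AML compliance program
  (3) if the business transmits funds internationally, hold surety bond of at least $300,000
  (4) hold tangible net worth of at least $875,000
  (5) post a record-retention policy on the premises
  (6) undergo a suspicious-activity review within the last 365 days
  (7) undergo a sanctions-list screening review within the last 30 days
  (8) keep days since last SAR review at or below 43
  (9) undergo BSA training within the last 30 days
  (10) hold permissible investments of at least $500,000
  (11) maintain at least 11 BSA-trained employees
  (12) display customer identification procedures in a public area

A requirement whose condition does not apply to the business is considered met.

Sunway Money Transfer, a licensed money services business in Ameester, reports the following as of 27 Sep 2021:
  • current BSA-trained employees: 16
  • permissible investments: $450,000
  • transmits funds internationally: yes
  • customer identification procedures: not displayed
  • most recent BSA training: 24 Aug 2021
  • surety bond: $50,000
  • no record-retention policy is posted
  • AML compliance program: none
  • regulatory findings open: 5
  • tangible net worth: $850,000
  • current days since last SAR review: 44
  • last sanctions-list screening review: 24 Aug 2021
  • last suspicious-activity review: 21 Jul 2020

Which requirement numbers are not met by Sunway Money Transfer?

1. regulatory findings open 5 > 3 → not met
2. AML compliance program absent → not met
3. condition 'transmits funds internationally' holds; surety bond $50,000 < $300,000 → not met
4. tangible net worth $850,000 < $875,000 → not met
5. record-retention policy absent → not met
6. suspicious-activity review 433 days ago vs limit 365 → not met
7. sanctions-list screening review 34 days ago vs limit 30 → not met
8. days since last SAR review 44 > 43 → not met
9. BSA training 34 days ago vs limit 30 → not met
10. permissible investments $450,000 < $500,000 → not met
11. BSA-trained employees 16 ≥ 11 → met
12. customer identification procedures absent → not met
Not met: 1, 2, 3, 4, 5, 6, 7, 8, 9, 10, 12

1, 2, 3, 4, 5, 6, 7, 8, 9, 10, 12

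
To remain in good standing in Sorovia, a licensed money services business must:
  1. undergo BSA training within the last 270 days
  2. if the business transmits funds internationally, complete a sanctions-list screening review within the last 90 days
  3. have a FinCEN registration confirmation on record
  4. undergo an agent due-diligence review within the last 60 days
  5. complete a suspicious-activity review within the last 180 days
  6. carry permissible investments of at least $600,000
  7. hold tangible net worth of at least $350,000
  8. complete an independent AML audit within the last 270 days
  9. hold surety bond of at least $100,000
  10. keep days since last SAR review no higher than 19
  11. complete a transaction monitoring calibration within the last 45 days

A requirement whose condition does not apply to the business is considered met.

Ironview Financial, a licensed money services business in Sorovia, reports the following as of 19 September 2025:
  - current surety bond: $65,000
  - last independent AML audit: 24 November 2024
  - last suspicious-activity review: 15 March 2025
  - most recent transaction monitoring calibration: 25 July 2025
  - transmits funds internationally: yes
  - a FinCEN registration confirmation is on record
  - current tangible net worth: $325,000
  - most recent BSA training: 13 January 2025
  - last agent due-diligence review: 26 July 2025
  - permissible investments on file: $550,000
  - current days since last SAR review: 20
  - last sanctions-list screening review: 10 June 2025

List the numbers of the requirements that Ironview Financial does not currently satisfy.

2, 5, 6, 7, 8, 9, 10, 11

1. BSA training 249 days ago vs limit 270 → met
2. condition 'transmits funds internationally' holds; sanctions-list screening review 101 days ago vs limit 90 → not met
3. FinCEN registration confirmation present → met
4. agent due-diligence review 55 days ago vs limit 60 → met
5. suspicious-activity review 188 days ago vs limit 180 → not met
6. permissible investments $550,000 < $600,000 → not met
7. tangible net worth $325,000 < $350,000 → not met
8. independent AML audit 299 days ago vs limit 270 → not met
9. surety bond $65,000 < $100,000 → not met
10. days since last SAR review 20 > 19 → not met
11. transaction monitoring calibration 56 days ago vs limit 45 → not met
Not met: 2, 5, 6, 7, 8, 9, 10, 11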